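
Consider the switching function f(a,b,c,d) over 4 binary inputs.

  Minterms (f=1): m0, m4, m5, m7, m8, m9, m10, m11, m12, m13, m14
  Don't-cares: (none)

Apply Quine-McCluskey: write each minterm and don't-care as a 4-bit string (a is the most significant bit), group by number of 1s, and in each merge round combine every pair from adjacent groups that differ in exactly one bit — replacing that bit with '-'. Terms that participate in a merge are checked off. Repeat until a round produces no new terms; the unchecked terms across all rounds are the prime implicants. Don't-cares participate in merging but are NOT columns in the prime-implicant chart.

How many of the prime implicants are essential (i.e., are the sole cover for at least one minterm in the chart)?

Round 0: 0000✓ 0100✓ 0101✓ 0111✓ 1000✓ 1001✓ 1010✓ 1011✓ 1100✓ 1101✓ 1110✓
Round 1: -000✓ -100✓ -101✓ 0-00✓ 01-1 010-✓ 1-00✓ 1-01✓ 1-10✓ 10-0✓ 10-1✓ 100-✓ 101-✓ 11-0✓ 110-✓
Round 2: --00 -10- 1--0 1-0- 10--
PIs = {--00, -10-, 01-1, 1--0, 1-0-, 10--}
Coverage chart:
  m0: --00 ←essential
  m4: --00,-10-
  m5: -10-,01-1
  m7: 01-1 ←essential
  m8: --00,1--0,1-0-,10--
  m9: 1-0-,10--
  m10: 1--0,10--
  m11: 10-- ←essential
  m12: --00,-10-,1--0,1-0-
  m13: -10-,1-0-
  m14: 1--0 ←essential
Essential: --00, 01-1, 1--0, 10--

4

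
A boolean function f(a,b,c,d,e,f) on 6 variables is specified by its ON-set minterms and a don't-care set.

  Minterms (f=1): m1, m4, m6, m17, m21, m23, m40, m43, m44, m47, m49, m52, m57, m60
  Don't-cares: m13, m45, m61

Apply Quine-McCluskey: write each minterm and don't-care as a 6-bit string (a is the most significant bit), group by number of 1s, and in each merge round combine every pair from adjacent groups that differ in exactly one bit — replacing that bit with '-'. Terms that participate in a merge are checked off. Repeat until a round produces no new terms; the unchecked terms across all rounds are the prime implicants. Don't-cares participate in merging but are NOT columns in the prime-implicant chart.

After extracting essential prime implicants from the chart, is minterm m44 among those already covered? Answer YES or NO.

Round 0: 000001✓ 000100✓ 000110✓ 001101✓ 010001✓ 010101✓ 010111✓ 101000✓ 101011✓ 101100✓ 101101✓ 101111✓ 110001✓ 110100✓ 111001✓ 111100✓ 111101✓
Round 1: -01101 -10001 0-0001 0001-0 010-01 0101-1 1-1100✓ 1-1101✓ 101-00 101-11 1011-1 10110-✓ 11-001 11-100 111-01 11110-✓
Round 2: 1-110-
PIs = {-01101, -10001, 0-0001, 0001-0, 010-01, 0101-1, 1-110-, 101-00, 101-11, 1011-1, 11-001, 11-100, 111-01}
Coverage chart:
  m1: 0-0001 ←essential
  m4: 0001-0 ←essential
  m6: 0001-0 ←essential
  m17: -10001,0-0001,010-01
  m21: 010-01,0101-1
  m23: 0101-1 ←essential
  m40: 101-00 ←essential
  m43: 101-11 ←essential
  m44: 1-110-,101-00
  m47: 101-11,1011-1
  m49: -10001,11-001
  m52: 11-100 ←essential
  m57: 11-001,111-01
  m60: 1-110-,11-100
Essential: 0-0001, 0001-0, 0101-1, 101-00, 101-11, 11-100

YES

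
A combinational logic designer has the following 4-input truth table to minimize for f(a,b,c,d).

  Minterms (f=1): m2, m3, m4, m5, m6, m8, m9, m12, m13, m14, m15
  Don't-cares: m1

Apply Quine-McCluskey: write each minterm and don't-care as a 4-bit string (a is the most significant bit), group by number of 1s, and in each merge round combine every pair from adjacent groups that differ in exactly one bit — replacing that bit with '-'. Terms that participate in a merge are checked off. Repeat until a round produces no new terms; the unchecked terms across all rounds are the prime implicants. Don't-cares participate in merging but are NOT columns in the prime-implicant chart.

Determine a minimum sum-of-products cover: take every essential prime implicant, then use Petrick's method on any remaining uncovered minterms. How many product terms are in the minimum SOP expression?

5

size-2^0 implicants → 0001(✓)  0010(✓)  0011(✓)  0100(✓)  0101(✓)  0110(✓)  1000(✓)  1001(✓)  1100(✓)  1101(✓)  1110(✓)  1111(✓)
size-2^1 implicants → -001(✓)  -100(✓)  -101(✓)  -110(✓)  0-01(✓)  0-10  00-1  001-  01-0(✓)  010-(✓)  1-00(✓)  1-01(✓)  100-(✓)  11-0(✓)  11-1(✓)  110-(✓)  111-(✓)
size-2^2 implicants → --01  -1-0  -10-  1-0-  11--
Unchecked terms (primes): --01, -1-0, -10-, 0-10, 00-1, 001-, 1-0-, 11--
Minterm coverage:
  m2 ⊆ 0-10,001-
  m3 ⊆ 00-1,001-
  m4 ⊆ -1-0,-10-
  m5 ⊆ --01,-10-
  m6 ⊆ -1-0,0-10
  m8 ⊆ 1-0- [E]
  m9 ⊆ --01,1-0-
  m12 ⊆ -1-0,-10-,1-0-,11--
  m13 ⊆ --01,-10-,1-0-,11--
  m14 ⊆ -1-0,11--
  m15 ⊆ 11-- [E]
E = {1-0-, 11--}
Petrick residual → --01, -1-0, 001-
Cover = c'd + bd' + a'b'c + ac' + ab  |cover|=5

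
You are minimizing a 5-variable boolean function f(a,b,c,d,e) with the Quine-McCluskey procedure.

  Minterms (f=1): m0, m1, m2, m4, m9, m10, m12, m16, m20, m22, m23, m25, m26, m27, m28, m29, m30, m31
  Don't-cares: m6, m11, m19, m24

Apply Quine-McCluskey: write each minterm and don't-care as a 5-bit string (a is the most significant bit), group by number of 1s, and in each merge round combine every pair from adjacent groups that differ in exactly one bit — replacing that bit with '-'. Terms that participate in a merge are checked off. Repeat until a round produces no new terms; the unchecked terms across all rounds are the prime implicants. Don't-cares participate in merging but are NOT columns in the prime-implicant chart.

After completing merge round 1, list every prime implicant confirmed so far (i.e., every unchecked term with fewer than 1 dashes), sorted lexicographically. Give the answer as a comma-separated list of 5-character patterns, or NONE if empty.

[col 0] 00000*, 00001*, 00010*, 00100*, 00110*, 01001*, 01010*, 01011*, 01100*, 10000*, 10011*, 10100*, 10110*, 10111*, 11000*, 11001*, 11010*, 11011*, 11100*, 11101*, 11110*, 11111*
[col 1] -0000*, -0100*, -0110*, -1001*, -1010*, -1011*, -1100*, 0-001, 0-010, 0-100*, 00-00*, 00-10*, 000-0*, 0000-, 001-0*, 010-1*, 0101-*, 1-000*, 1-011*, 1-100*, 1-110*, 1-111*, 10-00*, 10-11*, 101-0*, 1011-*, 11-00*, 11-01*, 11-10*, 11-11*, 110-0*, 110-1*, 1100-*, 1101-*, 111-0*, 111-1*, 1110-*, 1111-*
[col 2] --100, -0-00, -01-0, -10-1, -101-, 00--0, 1--00, 1--11, 1-1-0, 1-11-, 11--0*, 11--1*, 11-0-*, 11-1-*, 110--*, 111--*
[col 3] 11---
Prime implicants: --100, -0-00, -01-0, -10-1, -101-, 0-001, 0-010, 00--0, 0000-, 1--00, 1--11, 1-1-0, 1-11-, 11---

NONE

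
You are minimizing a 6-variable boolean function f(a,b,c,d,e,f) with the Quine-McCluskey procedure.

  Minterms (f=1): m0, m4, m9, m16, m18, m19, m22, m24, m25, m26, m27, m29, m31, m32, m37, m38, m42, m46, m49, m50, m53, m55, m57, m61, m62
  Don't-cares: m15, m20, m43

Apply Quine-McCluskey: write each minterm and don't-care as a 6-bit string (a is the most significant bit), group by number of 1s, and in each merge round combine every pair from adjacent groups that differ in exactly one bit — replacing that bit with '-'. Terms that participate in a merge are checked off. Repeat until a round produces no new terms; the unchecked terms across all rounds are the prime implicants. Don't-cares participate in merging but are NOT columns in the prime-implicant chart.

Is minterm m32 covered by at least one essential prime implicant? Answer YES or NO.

YES

[col 0] 000000*, 000100*, 001001*, 001111*, 010000*, 010010*, 010011*, 010100*, 010110*, 011000*, 011001*, 011010*, 011011*, 011101*, 011111*, 100000*, 100101*, 100110*, 101010*, 101011*, 101110*, 110001*, 110010*, 110101*, 110111*, 111001*, 111101*, 111110*
[col 1] -00000, -10010, -11001*, -11101*, 0-0000*, 0-0100*, 0-1001, 0-1111, 000-00*, 01-000*, 01-010*, 01-011*, 010-00*, 010-10*, 0100-0*, 01001-*, 0101-0*, 011-01*, 011-11*, 0110-0*, 0110-1*, 01100-*, 01101-*, 0111-1*, 1-0101, 1-1110, 10-110, 101-10, 10101-, 11-001*, 11-101*, 110-01*, 1101-1, 111-01*
[col 2] -11-01, 0-0-00, 01-0-0, 01-01-, 010--0, 011--1, 0110--, 11--01
Prime implicants: -00000, -10010, -11-01, 0-0-00, 0-1001, 0-1111, 01-0-0, 01-01-, 010--0, 011--1, 0110--, 1-0101, 1-1110, 10-110, 101-10, 10101-, 11--01, 1101-1
PI chart (minterm → PIs covering it):
  0 | -00000,0-0-00
  4 | 0-0-00  (sole → essential)
  9 | 0-1001  (sole → essential)
  16 | 0-0-00,01-0-0,010--0
  18 | -10010,01-0-0,01-01-,010--0
  19 | 01-01-  (sole → essential)
  22 | 010--0  (sole → essential)
  24 | 01-0-0,0110--
  25 | -11-01,0-1001,011--1,0110--
  26 | 01-0-0,01-01-,0110--
  27 | 01-01-,011--1,0110--
  29 | -11-01,011--1
  31 | 0-1111,011--1
  32 | -00000  (sole → essential)
  37 | 1-0101  (sole → essential)
  38 | 10-110  (sole → essential)
  42 | 101-10,10101-
  46 | 1-1110,10-110,101-10
  49 | 11--01  (sole → essential)
  50 | -10010  (sole → essential)
  53 | 1-0101,11--01,1101-1
  55 | 1101-1  (sole → essential)
  57 | -11-01,11--01
  61 | -11-01,11--01
  62 | 1-1110  (sole → essential)
Essential prime implicants: -00000, -10010, 0-0-00, 0-1001, 01-01-, 010--0, 1-0101, 1-1110, 10-110, 11--01, 1101-1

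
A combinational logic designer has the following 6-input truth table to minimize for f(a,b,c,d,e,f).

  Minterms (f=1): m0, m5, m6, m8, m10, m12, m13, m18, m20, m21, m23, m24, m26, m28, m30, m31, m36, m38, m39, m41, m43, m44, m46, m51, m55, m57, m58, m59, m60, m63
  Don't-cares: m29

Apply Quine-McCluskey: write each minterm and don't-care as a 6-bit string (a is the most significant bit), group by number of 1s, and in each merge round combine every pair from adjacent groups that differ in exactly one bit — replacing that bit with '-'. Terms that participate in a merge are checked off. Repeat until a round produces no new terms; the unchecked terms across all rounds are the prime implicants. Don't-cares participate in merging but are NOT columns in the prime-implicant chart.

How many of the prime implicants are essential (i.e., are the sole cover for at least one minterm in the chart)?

10

[col 0] 000000*, 000101*, 000110*, 001000*, 001010*, 001100*, 001101*, 010010*, 010100*, 010101*, 010111*, 011000*, 011010*, 011100*, 011101*, 011110*, 011111*, 100100*, 100110*, 100111*, 101001*, 101011*, 101100*, 101110*, 110011*, 110111*, 111001*, 111010*, 111011*, 111100*, 111111*
[col 1] -00110, -01100*, -10111*, -11010, -11100*, -11111*, 0-0101*, 0-1000*, 0-1010*, 0-1100*, 0-1101*, 00-000, 00-101*, 001-00*, 0010-0*, 00110-*, 01-010, 01-100*, 01-101*, 01-111*, 0101-1*, 01010-*, 011-00*, 011-10*, 0110-0*, 0111-0*, 0111-1*, 01110-*, 01111-*, 1-0111, 1-1001*, 1-1011*, 1-1100*, 10-100*, 10-110*, 1001-0*, 10011-, 1010-1*, 1011-0*, 11-011*, 11-111*, 110-11*, 111-11*, 1110-1*, 11101-
[col 2] --1100, -1-111, 0--101, 0-1-00, 0-10-0, 0-110-, 01-1-1, 01-10-, 011--0, 0111--, 1-10-1, 10-1-0, 11--11
Prime implicants: --1100, -00110, -1-111, -11010, 0--101, 0-1-00, 0-10-0, 0-110-, 00-000, 01-010, 01-1-1, 01-10-, 011--0, 0111--, 1-0111, 1-10-1, 10-1-0, 10011-, 11--11, 11101-
PI chart (minterm → PIs covering it):
  0 | 00-000  (sole → essential)
  5 | 0--101  (sole → essential)
  6 | -00110  (sole → essential)
  8 | 0-1-00,0-10-0,00-000
  10 | 0-10-0  (sole → essential)
  12 | --1100,0-1-00,0-110-
  13 | 0--101,0-110-
  18 | 01-010  (sole → essential)
  20 | 01-10-  (sole → essential)
  21 | 0--101,01-1-1,01-10-
  23 | -1-111,01-1-1
  24 | 0-1-00,0-10-0,011--0
  26 | -11010,0-10-0,01-010,011--0
  28 | --1100,0-1-00,0-110-,01-10-,011--0,0111--
  30 | 011--0,0111--
  31 | -1-111,01-1-1,0111--
  36 | 10-1-0  (sole → essential)
  38 | -00110,10-1-0,10011-
  39 | 1-0111,10011-
  41 | 1-10-1  (sole → essential)
  43 | 1-10-1  (sole → essential)
  44 | --1100,10-1-0
  46 | 10-1-0  (sole → essential)
  51 | 11--11  (sole → essential)
  55 | -1-111,1-0111,11--11
  57 | 1-10-1  (sole → essential)
  58 | -11010,11101-
  59 | 1-10-1,11--11,11101-
  60 | --1100  (sole → essential)
  63 | -1-111,11--11
Essential prime implicants: --1100, -00110, 0--101, 0-10-0, 00-000, 01-010, 01-10-, 1-10-1, 10-1-0, 11--11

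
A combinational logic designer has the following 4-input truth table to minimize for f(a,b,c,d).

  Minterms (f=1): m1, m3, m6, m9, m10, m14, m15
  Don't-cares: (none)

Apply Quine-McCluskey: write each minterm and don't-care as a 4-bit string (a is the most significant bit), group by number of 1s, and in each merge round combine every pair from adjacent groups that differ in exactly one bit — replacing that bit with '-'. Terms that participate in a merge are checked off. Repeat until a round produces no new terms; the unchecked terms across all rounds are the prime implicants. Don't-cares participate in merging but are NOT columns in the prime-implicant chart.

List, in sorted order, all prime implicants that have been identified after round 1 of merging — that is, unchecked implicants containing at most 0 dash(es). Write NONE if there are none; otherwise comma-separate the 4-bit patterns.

[col 0] 0001*, 0011*, 0110*, 1001*, 1010*, 1110*, 1111*
[col 1] -001, -110, 00-1, 1-10, 111-
Prime implicants: -001, -110, 00-1, 1-10, 111-

NONE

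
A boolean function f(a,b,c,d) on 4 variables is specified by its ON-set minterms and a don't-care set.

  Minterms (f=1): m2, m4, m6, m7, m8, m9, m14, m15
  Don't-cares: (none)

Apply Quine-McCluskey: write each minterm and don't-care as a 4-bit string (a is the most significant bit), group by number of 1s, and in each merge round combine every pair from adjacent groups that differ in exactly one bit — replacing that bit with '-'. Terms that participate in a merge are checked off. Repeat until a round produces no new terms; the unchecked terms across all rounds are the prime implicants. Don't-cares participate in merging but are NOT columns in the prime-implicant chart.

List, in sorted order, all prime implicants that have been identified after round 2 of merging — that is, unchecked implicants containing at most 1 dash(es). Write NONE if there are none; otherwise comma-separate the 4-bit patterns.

0-10, 01-0, 100-

[col 0] 0010*, 0100*, 0110*, 0111*, 1000*, 1001*, 1110*, 1111*
[col 1] -110*, -111*, 0-10, 01-0, 011-*, 100-, 111-*
[col 2] -11-
Prime implicants: -11-, 0-10, 01-0, 100-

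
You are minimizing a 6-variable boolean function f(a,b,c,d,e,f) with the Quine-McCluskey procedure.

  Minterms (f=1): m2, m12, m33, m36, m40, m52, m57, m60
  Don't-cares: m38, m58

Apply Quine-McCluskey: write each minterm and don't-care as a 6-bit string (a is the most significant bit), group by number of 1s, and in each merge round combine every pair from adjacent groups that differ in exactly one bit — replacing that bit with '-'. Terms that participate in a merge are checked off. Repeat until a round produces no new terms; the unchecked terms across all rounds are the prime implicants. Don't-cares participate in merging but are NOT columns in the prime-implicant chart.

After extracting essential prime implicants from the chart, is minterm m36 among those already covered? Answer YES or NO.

Round 0: 000010 001100 100001 100100✓ 100110✓ 101000 110100✓ 111001 111010 111100✓
Round 1: 1-0100 1001-0 11-100
PIs = {000010, 001100, 1-0100, 100001, 1001-0, 101000, 11-100, 111001, 111010}
Coverage chart:
  m2: 000010 ←essential
  m12: 001100 ←essential
  m33: 100001 ←essential
  m36: 1-0100,1001-0
  m40: 101000 ←essential
  m52: 1-0100,11-100
  m57: 111001 ←essential
  m60: 11-100 ←essential
Essential: 000010, 001100, 100001, 101000, 11-100, 111001

NO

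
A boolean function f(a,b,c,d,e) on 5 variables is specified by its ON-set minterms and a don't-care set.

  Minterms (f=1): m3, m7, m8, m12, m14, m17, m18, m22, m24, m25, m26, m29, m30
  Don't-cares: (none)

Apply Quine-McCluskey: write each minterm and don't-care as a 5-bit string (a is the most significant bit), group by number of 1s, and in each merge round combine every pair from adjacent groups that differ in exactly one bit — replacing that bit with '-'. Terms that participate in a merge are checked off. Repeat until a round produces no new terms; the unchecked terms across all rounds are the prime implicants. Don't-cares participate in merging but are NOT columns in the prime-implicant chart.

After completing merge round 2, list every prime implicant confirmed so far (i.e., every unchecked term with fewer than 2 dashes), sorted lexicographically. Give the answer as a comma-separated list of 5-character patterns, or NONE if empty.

size-2^0 implicants → 00011(✓)  00111(✓)  01000(✓)  01100(✓)  01110(✓)  10001(✓)  10010(✓)  10110(✓)  11000(✓)  11001(✓)  11010(✓)  11101(✓)  11110(✓)
size-2^1 implicants → -1000  -1110  00-11  01-00  011-0  1-001  1-010(✓)  1-110(✓)  10-10(✓)  11-01  11-10(✓)  110-0  1100-
size-2^2 implicants → 1--10
Unchecked terms (primes): -1000, -1110, 00-11, 01-00, 011-0, 1--10, 1-001, 11-01, 110-0, 1100-

-1000, -1110, 00-11, 01-00, 011-0, 1-001, 11-01, 110-0, 1100-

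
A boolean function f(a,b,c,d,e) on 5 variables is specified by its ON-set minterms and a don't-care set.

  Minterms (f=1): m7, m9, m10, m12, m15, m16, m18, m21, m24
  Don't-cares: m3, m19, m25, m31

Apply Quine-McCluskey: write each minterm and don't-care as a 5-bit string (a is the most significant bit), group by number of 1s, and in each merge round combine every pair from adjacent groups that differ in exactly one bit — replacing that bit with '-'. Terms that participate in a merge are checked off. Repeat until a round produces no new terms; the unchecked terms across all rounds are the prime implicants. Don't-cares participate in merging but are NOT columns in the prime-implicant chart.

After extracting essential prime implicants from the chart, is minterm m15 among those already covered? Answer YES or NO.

NO

size-2^0 implicants → 00011(✓)  00111(✓)  01001(✓)  01010  01100  01111(✓)  10000(✓)  10010(✓)  10011(✓)  10101  11000(✓)  11001(✓)  11111(✓)
size-2^1 implicants → -0011  -1001  -1111  0-111  00-11  1-000  100-0  1001-  1100-
Unchecked terms (primes): -0011, -1001, -1111, 0-111, 00-11, 01010, 01100, 1-000, 100-0, 1001-, 10101, 1100-
Minterm coverage:
  m7 ⊆ 0-111,00-11
  m9 ⊆ -1001 [E]
  m10 ⊆ 01010 [E]
  m12 ⊆ 01100 [E]
  m15 ⊆ -1111,0-111
  m16 ⊆ 1-000,100-0
  m18 ⊆ 100-0,1001-
  m21 ⊆ 10101 [E]
  m24 ⊆ 1-000,1100-
E = {-1001, 01010, 01100, 10101}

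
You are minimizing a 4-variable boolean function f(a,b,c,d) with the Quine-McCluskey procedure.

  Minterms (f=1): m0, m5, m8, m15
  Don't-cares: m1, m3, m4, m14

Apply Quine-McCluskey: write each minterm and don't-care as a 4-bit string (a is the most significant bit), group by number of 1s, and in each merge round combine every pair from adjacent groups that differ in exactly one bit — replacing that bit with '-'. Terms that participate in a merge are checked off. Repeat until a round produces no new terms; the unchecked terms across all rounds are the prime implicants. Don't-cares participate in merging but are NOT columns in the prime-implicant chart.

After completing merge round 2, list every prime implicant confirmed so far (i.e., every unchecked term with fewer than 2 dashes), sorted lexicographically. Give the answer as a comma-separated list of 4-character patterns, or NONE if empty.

size-2^0 implicants → 0000(✓)  0001(✓)  0011(✓)  0100(✓)  0101(✓)  1000(✓)  1110(✓)  1111(✓)
size-2^1 implicants → -000  0-00(✓)  0-01(✓)  00-1  000-(✓)  010-(✓)  111-
size-2^2 implicants → 0-0-
Unchecked terms (primes): -000, 0-0-, 00-1, 111-

-000, 00-1, 111-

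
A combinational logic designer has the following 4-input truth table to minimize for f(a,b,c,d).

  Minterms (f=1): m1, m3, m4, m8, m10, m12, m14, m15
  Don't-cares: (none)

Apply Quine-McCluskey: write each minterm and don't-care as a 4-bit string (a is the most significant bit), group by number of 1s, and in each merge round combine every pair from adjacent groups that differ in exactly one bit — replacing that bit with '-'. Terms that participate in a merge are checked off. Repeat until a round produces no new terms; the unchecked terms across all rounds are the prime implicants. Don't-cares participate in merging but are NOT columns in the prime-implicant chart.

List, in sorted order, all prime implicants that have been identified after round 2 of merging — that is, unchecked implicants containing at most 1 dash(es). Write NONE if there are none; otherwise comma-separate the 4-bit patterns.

[col 0] 0001*, 0011*, 0100*, 1000*, 1010*, 1100*, 1110*, 1111*
[col 1] -100, 00-1, 1-00*, 1-10*, 10-0*, 11-0*, 111-
[col 2] 1--0
Prime implicants: -100, 00-1, 1--0, 111-

-100, 00-1, 111-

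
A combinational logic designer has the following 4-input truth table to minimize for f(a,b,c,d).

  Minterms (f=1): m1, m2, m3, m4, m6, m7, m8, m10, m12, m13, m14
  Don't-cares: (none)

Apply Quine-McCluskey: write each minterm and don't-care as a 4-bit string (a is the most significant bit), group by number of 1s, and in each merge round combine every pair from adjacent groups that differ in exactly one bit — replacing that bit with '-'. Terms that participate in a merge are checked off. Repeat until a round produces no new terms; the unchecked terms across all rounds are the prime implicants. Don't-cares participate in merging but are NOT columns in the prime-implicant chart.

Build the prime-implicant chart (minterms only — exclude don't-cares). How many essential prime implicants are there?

Round 0: 0001✓ 0010✓ 0011✓ 0100✓ 0110✓ 0111✓ 1000✓ 1010✓ 1100✓ 1101✓ 1110✓
Round 1: -010✓ -100✓ -110✓ 0-10✓ 0-11✓ 00-1 001-✓ 01-0✓ 011-✓ 1-00✓ 1-10✓ 10-0✓ 11-0✓ 110-
Round 2: --10 -1-0 0-1- 1--0
PIs = {--10, -1-0, 0-1-, 00-1, 1--0, 110-}
Coverage chart:
  m1: 00-1 ←essential
  m2: --10,0-1-
  m3: 0-1-,00-1
  m4: -1-0 ←essential
  m6: --10,-1-0,0-1-
  m7: 0-1- ←essential
  m8: 1--0 ←essential
  m10: --10,1--0
  m12: -1-0,1--0,110-
  m13: 110- ←essential
  m14: --10,-1-0,1--0
Essential: -1-0, 0-1-, 00-1, 1--0, 110-

5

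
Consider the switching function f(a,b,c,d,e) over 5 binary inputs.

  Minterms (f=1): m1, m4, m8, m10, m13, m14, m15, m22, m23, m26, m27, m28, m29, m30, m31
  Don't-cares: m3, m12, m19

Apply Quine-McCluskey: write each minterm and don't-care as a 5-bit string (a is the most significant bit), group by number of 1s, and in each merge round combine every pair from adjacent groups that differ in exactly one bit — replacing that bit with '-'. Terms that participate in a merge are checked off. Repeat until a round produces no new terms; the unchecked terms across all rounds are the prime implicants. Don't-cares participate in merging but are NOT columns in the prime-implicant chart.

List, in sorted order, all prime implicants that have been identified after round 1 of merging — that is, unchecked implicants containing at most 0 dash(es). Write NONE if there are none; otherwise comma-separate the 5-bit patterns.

NONE

Round 0: 00001✓ 00011✓ 00100✓ 01000✓ 01010✓ 01100✓ 01101✓ 01110✓ 01111✓ 10011✓ 10110✓ 10111✓ 11010✓ 11011✓ 11100✓ 11101✓ 11110✓ 11111✓
Round 1: -0011 -1010✓ -1100✓ -1101✓ -1110✓ -1111✓ 0-100 000-1 01-00✓ 01-10✓ 010-0✓ 011-0✓ 011-1✓ 0110-✓ 0111-✓ 1-011✓ 1-110✓ 1-111✓ 10-11✓ 1011-✓ 11-10✓ 11-11✓ 1101-✓ 111-0✓ 111-1✓ 1110-✓ 1111-✓
Round 2: -1-10 -11-0✓ -11-1✓ -110-✓ -111-✓ 01--0 011--✓ 1--11 1-11- 11-1- 111--✓
Round 3: -11--
PIs = {-0011, -1-10, -11--, 0-100, 000-1, 01--0, 1--11, 1-11-, 11-1-}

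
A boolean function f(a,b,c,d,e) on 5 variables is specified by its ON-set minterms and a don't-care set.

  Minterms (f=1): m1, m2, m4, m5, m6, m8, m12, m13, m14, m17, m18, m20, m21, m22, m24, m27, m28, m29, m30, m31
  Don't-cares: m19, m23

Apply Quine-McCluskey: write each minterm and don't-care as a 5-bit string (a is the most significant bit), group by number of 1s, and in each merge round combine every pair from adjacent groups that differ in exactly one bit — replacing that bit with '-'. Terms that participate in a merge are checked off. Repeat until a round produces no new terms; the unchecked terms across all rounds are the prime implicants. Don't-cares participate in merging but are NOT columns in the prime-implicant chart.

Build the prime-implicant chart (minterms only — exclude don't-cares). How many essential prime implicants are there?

[col 0] 00001*, 00010*, 00100*, 00101*, 00110*, 01000*, 01100*, 01101*, 01110*, 10001*, 10010*, 10011*, 10100*, 10101*, 10110*, 10111*, 11000*, 11011*, 11100*, 11101*, 11110*, 11111*
[col 1] -0001*, -0010*, -0100*, -0101*, -0110*, -1000*, -1100*, -1101*, -1110*, 0-100*, 0-101*, 0-110*, 00-01*, 00-10*, 001-0*, 0010-*, 01-00*, 011-0*, 0110-*, 1-011*, 1-100*, 1-101*, 1-110*, 1-111*, 10-01*, 10-10*, 10-11*, 100-1*, 1001-*, 101-0*, 101-1*, 1010-*, 1011-*, 11-00*, 11-11*, 111-0*, 111-1*, 1110-*, 1111-*
[col 2] --100*, --101*, --110*, -0-01, -0-10, -01-0*, -010-*, -1-00, -11-0*, -110-*, 0-1-0*, 0-10-*, 1--11, 1-1-0*, 1-1-1*, 1-10-*, 1-11-*, 10--1, 10-1-, 101--*, 111--*
[col 3] --1-0, --10-, 1-1--
Prime implicants: --1-0, --10-, -0-01, -0-10, -1-00, 1--11, 1-1--, 10--1, 10-1-
PI chart (minterm → PIs covering it):
  1 | -0-01  (sole → essential)
  2 | -0-10  (sole → essential)
  4 | --1-0,--10-
  5 | --10-,-0-01
  6 | --1-0,-0-10
  8 | -1-00  (sole → essential)
  12 | --1-0,--10-,-1-00
  13 | --10-  (sole → essential)
  14 | --1-0  (sole → essential)
  17 | -0-01,10--1
  18 | -0-10,10-1-
  20 | --1-0,--10-,1-1--
  21 | --10-,-0-01,1-1--,10--1
  22 | --1-0,-0-10,1-1--,10-1-
  24 | -1-00  (sole → essential)
  27 | 1--11  (sole → essential)
  28 | --1-0,--10-,-1-00,1-1--
  29 | --10-,1-1--
  30 | --1-0,1-1--
  31 | 1--11,1-1--
Essential prime implicants: --1-0, --10-, -0-01, -0-10, -1-00, 1--11

6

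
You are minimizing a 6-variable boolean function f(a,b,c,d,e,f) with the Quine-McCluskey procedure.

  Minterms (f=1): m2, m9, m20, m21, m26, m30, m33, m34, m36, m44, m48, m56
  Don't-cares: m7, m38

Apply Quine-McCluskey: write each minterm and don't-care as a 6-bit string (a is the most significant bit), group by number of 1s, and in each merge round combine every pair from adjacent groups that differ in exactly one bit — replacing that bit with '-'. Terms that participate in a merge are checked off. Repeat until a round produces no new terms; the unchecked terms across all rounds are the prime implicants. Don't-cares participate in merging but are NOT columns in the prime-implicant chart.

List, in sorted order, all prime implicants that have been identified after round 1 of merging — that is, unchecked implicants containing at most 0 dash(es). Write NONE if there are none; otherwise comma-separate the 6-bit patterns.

[col 0] 000010*, 000111, 001001, 010100*, 010101*, 011010*, 011110*, 100001, 100010*, 100100*, 100110*, 101100*, 110000*, 111000*
[col 1] -00010, 01010-, 011-10, 10-100, 100-10, 1001-0, 11-000
Prime implicants: -00010, 000111, 001001, 01010-, 011-10, 10-100, 100-10, 100001, 1001-0, 11-000

000111, 001001, 100001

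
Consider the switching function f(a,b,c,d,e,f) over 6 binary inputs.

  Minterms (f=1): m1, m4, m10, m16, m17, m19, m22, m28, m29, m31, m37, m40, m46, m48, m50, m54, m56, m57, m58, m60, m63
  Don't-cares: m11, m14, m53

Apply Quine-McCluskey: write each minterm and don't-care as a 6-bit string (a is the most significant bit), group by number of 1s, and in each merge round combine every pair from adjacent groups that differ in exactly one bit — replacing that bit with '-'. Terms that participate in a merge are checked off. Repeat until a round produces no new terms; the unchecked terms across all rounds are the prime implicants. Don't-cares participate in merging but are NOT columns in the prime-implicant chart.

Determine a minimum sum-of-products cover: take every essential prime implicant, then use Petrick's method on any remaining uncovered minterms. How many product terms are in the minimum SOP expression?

[col 0] 000001*, 000100, 001010*, 001011*, 001110*, 010000*, 010001*, 010011*, 010110*, 011100*, 011101*, 011111*, 100101*, 101000*, 101110*, 110000*, 110010*, 110101*, 110110*, 111000*, 111001*, 111010*, 111100*, 111111*
[col 1] -01110, -10000, -10110, -11100, -11111, 0-0001, 001-10, 00101-, 0100-1, 01000-, 0111-1, 01110-, 1-0101, 1-1000, 11-000*, 11-010*, 110-10, 1100-0*, 111-00, 1110-0*, 11100-
[col 2] 11-0-0
Prime implicants: -01110, -10000, -10110, -11100, -11111, 0-0001, 000100, 001-10, 00101-, 0100-1, 01000-, 0111-1, 01110-, 1-0101, 1-1000, 11-0-0, 110-10, 111-00, 11100-
PI chart (minterm → PIs covering it):
  1 | 0-0001  (sole → essential)
  4 | 000100  (sole → essential)
  10 | 001-10,00101-
  16 | -10000,01000-
  17 | 0-0001,0100-1,01000-
  19 | 0100-1  (sole → essential)
  22 | -10110  (sole → essential)
  28 | -11100,01110-
  29 | 0111-1,01110-
  31 | -11111,0111-1
  37 | 1-0101  (sole → essential)
  40 | 1-1000  (sole → essential)
  46 | -01110  (sole → essential)
  48 | -10000,11-0-0
  50 | 11-0-0,110-10
  54 | -10110,110-10
  56 | 1-1000,11-0-0,111-00,11100-
  57 | 11100-  (sole → essential)
  58 | 11-0-0  (sole → essential)
  60 | -11100,111-00
  63 | -11111  (sole → essential)
Essential prime implicants: -01110, -10110, -11111, 0-0001, 000100, 0100-1, 1-0101, 1-1000, 11-0-0, 11100-
Petrick residual → -10000, -11100, 001-10, 0111-1
Minimum SOP uses 14 PIs: b'cdef' + bc'd'e'f' + bc'def' + bcde'f' + bcdef + a'c'd'e'f + a'b'c'de'f' + a'b'cef' + a'bc'd'f + a'bcdf + ac'de'f + acd'e'f' + abd'f' + abcd'e'

14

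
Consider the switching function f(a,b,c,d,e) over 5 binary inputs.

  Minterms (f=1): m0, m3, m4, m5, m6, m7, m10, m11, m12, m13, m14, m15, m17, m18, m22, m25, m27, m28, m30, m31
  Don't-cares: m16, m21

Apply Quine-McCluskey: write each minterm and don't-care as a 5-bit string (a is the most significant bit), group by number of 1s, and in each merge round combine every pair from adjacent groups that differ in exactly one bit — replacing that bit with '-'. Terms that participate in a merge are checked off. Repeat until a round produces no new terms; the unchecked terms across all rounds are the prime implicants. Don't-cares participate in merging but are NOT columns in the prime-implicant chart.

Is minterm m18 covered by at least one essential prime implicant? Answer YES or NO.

NO

size-2^0 implicants → 00000(✓)  00011(✓)  00100(✓)  00101(✓)  00110(✓)  00111(✓)  01010(✓)  01011(✓)  01100(✓)  01101(✓)  01110(✓)  01111(✓)  10000(✓)  10001(✓)  10010(✓)  10101(✓)  10110(✓)  11001(✓)  11011(✓)  11100(✓)  11110(✓)  11111(✓)
size-2^1 implicants → -0000  -0101  -0110(✓)  -1011(✓)  -1100(✓)  -1110(✓)  -1111(✓)  0-011(✓)  0-100(✓)  0-101(✓)  0-110(✓)  0-111(✓)  00-00  00-11(✓)  001-0(✓)  001-1(✓)  0010-(✓)  0011-(✓)  01-10(✓)  01-11(✓)  0101-(✓)  011-0(✓)  011-1(✓)  0110-(✓)  0111-(✓)  1-001  1-110(✓)  10-01  10-10  100-0  1000-  11-11(✓)  110-1  111-0(✓)  1111-(✓)
size-2^2 implicants → --110  -1-11  -11-0  -111-  0--11  0-1-0(✓)  0-1-1(✓)  0-10-(✓)  0-11-(✓)  001--(✓)  01-1-  011--(✓)
size-2^3 implicants → 0-1--
Unchecked terms (primes): --110, -0000, -0101, -1-11, -11-0, -111-, 0--11, 0-1--, 00-00, 01-1-, 1-001, 10-01, 10-10, 100-0, 1000-, 110-1
Minterm coverage:
  m0 ⊆ -0000,00-00
  m3 ⊆ 0--11 [E]
  m4 ⊆ 0-1--,00-00
  m5 ⊆ -0101,0-1--
  m6 ⊆ --110,0-1--
  m7 ⊆ 0--11,0-1--
  m10 ⊆ 01-1- [E]
  m11 ⊆ -1-11,0--11,01-1-
  m12 ⊆ -11-0,0-1--
  m13 ⊆ 0-1-- [E]
  m14 ⊆ --110,-11-0,-111-,0-1--,01-1-
  m15 ⊆ -1-11,-111-,0--11,0-1--,01-1-
  m17 ⊆ 1-001,10-01,1000-
  m18 ⊆ 10-10,100-0
  m22 ⊆ --110,10-10
  m25 ⊆ 1-001,110-1
  m27 ⊆ -1-11,110-1
  m28 ⊆ -11-0 [E]
  m30 ⊆ --110,-11-0,-111-
  m31 ⊆ -1-11,-111-
E = {-11-0, 0--11, 0-1--, 01-1-}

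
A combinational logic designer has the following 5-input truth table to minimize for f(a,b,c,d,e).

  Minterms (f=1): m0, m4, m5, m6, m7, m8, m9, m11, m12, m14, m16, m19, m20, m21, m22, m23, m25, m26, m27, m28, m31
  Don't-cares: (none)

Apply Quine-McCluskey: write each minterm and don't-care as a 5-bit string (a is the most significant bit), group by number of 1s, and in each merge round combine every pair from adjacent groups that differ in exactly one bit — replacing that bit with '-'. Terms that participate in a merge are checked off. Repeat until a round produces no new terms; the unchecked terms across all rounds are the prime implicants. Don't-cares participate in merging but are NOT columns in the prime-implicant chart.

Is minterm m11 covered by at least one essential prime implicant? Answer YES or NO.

YES

size-2^0 implicants → 00000(✓)  00100(✓)  00101(✓)  00110(✓)  00111(✓)  01000(✓)  01001(✓)  01011(✓)  01100(✓)  01110(✓)  10000(✓)  10011(✓)  10100(✓)  10101(✓)  10110(✓)  10111(✓)  11001(✓)  11010(✓)  11011(✓)  11100(✓)  11111(✓)
size-2^1 implicants → -0000(✓)  -0100(✓)  -0101(✓)  -0110(✓)  -0111(✓)  -1001(✓)  -1011(✓)  -1100(✓)  0-000(✓)  0-100(✓)  0-110(✓)  00-00(✓)  001-0(✓)  001-1(✓)  0010-(✓)  0011-(✓)  01-00(✓)  010-1(✓)  0100-  011-0(✓)  1-011(✓)  1-100(✓)  1-111(✓)  10-00(✓)  10-11(✓)  101-0(✓)  101-1(✓)  1010-(✓)  1011-(✓)  11-11(✓)  110-1(✓)  1101-
size-2^2 implicants → --100  -0-00  -01-0(✓)  -01-1(✓)  -010-(✓)  -011-(✓)  -10-1  0--00  0-1-0  001--(✓)  1--11  101--(✓)
size-2^3 implicants → -01--
Unchecked terms (primes): --100, -0-00, -01--, -10-1, 0--00, 0-1-0, 0100-, 1--11, 1101-
Minterm coverage:
  m0 ⊆ -0-00,0--00
  m4 ⊆ --100,-0-00,-01--,0--00,0-1-0
  m5 ⊆ -01-- [E]
  m6 ⊆ -01--,0-1-0
  m7 ⊆ -01-- [E]
  m8 ⊆ 0--00,0100-
  m9 ⊆ -10-1,0100-
  m11 ⊆ -10-1 [E]
  m12 ⊆ --100,0--00,0-1-0
  m14 ⊆ 0-1-0 [E]
  m16 ⊆ -0-00 [E]
  m19 ⊆ 1--11 [E]
  m20 ⊆ --100,-0-00,-01--
  m21 ⊆ -01-- [E]
  m22 ⊆ -01-- [E]
  m23 ⊆ -01--,1--11
  m25 ⊆ -10-1 [E]
  m26 ⊆ 1101- [E]
  m27 ⊆ -10-1,1--11,1101-
  m28 ⊆ --100 [E]
  m31 ⊆ 1--11 [E]
E = {--100, -0-00, -01--, -10-1, 0-1-0, 1--11, 1101-}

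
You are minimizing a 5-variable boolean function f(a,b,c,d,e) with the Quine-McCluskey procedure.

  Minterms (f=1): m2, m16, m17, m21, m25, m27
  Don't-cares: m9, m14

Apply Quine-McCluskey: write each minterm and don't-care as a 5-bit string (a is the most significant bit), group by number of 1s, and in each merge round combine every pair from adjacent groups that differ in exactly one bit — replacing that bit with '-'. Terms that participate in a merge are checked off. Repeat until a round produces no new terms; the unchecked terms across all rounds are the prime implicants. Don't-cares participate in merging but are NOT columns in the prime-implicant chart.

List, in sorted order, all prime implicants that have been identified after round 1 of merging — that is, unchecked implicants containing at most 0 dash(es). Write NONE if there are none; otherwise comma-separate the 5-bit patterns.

00010, 01110

[col 0] 00010, 01001*, 01110, 10000*, 10001*, 10101*, 11001*, 11011*
[col 1] -1001, 1-001, 10-01, 1000-, 110-1
Prime implicants: -1001, 00010, 01110, 1-001, 10-01, 1000-, 110-1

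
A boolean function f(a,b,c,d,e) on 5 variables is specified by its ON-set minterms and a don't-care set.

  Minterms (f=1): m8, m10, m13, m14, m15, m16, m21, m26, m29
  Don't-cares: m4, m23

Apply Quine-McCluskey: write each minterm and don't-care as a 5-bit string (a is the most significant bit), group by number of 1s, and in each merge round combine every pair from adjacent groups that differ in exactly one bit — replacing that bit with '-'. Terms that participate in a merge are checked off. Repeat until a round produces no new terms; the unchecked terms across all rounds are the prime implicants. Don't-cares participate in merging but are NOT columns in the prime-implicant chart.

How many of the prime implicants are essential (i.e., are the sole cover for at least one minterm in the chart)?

3

Round 0: 00100 01000✓ 01010✓ 01101✓ 01110✓ 01111✓ 10000 10101✓ 10111✓ 11010✓ 11101✓
Round 1: -1010 -1101 01-10 010-0 011-1 0111- 1-101 101-1
PIs = {-1010, -1101, 00100, 01-10, 010-0, 011-1, 0111-, 1-101, 10000, 101-1}
Coverage chart:
  m8: 010-0 ←essential
  m10: -1010,01-10,010-0
  m13: -1101,011-1
  m14: 01-10,0111-
  m15: 011-1,0111-
  m16: 10000 ←essential
  m21: 1-101,101-1
  m26: -1010 ←essential
  m29: -1101,1-101
Essential: -1010, 010-0, 10000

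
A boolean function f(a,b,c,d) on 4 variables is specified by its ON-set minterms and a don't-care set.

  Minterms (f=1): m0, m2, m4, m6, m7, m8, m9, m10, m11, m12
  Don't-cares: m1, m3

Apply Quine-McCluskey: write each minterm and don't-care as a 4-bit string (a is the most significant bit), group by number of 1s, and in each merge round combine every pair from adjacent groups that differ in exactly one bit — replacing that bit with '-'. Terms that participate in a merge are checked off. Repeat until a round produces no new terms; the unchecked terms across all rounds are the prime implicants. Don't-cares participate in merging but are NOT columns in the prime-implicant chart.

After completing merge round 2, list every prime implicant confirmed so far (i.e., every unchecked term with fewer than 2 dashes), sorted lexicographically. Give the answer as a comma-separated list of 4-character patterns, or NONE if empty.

size-2^0 implicants → 0000(✓)  0001(✓)  0010(✓)  0011(✓)  0100(✓)  0110(✓)  0111(✓)  1000(✓)  1001(✓)  1010(✓)  1011(✓)  1100(✓)
size-2^1 implicants → -000(✓)  -001(✓)  -010(✓)  -011(✓)  -100(✓)  0-00(✓)  0-10(✓)  0-11(✓)  00-0(✓)  00-1(✓)  000-(✓)  001-(✓)  01-0(✓)  011-(✓)  1-00(✓)  10-0(✓)  10-1(✓)  100-(✓)  101-(✓)
size-2^2 implicants → --00  -0-0(✓)  -0-1(✓)  -00-(✓)  -01-(✓)  0--0  0-1-  00--(✓)  10--(✓)
size-2^3 implicants → -0--
Unchecked terms (primes): --00, -0--, 0--0, 0-1-

NONE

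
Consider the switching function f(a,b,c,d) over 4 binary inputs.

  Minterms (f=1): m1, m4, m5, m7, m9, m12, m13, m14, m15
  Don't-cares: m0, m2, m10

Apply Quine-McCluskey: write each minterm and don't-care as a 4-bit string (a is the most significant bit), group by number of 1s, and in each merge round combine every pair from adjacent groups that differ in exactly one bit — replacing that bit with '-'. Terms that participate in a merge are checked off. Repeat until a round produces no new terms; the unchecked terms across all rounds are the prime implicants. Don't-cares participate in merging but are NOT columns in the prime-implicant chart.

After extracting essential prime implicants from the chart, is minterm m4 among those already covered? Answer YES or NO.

Round 0: 0000✓ 0001✓ 0010✓ 0100✓ 0101✓ 0111✓ 1001✓ 1010✓ 1100✓ 1101✓ 1110✓ 1111✓
Round 1: -001✓ -010 -100✓ -101✓ -111✓ 0-00✓ 0-01✓ 00-0 000-✓ 01-1✓ 010-✓ 1-01✓ 1-10 11-0✓ 11-1✓ 110-✓ 111-✓
Round 2: --01 -1-1 -10- 0-0- 11--
PIs = {--01, -010, -1-1, -10-, 0-0-, 00-0, 1-10, 11--}
Coverage chart:
  m1: --01,0-0-
  m4: -10-,0-0-
  m5: --01,-1-1,-10-,0-0-
  m7: -1-1 ←essential
  m9: --01 ←essential
  m12: -10-,11--
  m13: --01,-1-1,-10-,11--
  m14: 1-10,11--
  m15: -1-1,11--
Essential: --01, -1-1

NO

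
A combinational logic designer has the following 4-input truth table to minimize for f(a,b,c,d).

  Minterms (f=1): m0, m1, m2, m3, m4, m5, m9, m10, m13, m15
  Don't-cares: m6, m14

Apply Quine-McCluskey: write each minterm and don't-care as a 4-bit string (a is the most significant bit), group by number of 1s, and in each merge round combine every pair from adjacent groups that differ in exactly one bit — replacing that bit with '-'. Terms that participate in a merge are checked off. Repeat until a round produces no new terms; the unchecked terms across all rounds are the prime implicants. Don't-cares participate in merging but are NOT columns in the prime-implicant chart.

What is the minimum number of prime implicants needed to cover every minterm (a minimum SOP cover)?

Round 0: 0000✓ 0001✓ 0010✓ 0011✓ 0100✓ 0101✓ 0110✓ 1001✓ 1010✓ 1101✓ 1110✓ 1111✓
Round 1: -001✓ -010✓ -101✓ -110✓ 0-00✓ 0-01✓ 0-10✓ 00-0✓ 00-1✓ 000-✓ 001-✓ 01-0✓ 010-✓ 1-01✓ 1-10✓ 11-1 111-
Round 2: --01 --10 0--0 0-0- 00--
PIs = {--01, --10, 0--0, 0-0-, 00--, 11-1, 111-}
Coverage chart:
  m0: 0--0,0-0-,00--
  m1: --01,0-0-,00--
  m2: --10,0--0,00--
  m3: 00-- ←essential
  m4: 0--0,0-0-
  m5: --01,0-0-
  m9: --01 ←essential
  m10: --10 ←essential
  m13: --01,11-1
  m15: 11-1,111-
Essential: --01, --10, 00--
Petrick residual → 0--0, 11-1
Min cover (5 terms): c'd + cd' + a'd' + a'b' + abd

5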